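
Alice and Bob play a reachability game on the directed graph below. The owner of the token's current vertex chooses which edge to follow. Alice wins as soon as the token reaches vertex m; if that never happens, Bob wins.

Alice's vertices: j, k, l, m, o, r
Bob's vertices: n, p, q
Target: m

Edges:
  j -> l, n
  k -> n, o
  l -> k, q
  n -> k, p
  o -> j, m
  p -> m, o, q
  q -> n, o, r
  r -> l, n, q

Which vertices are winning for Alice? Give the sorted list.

j, k, l, m, o, r

A0 = {m}
A1: add {o} — o (Alice) has o→m.
A2: add {k} — k (Alice) has k→o.
A3: add {l} — l (Alice) has l→k.
A4: add {j, r} — j (Alice) has j→l; r (Alice) has r→l.
A5 = A4; e.g. n (Bob) can still go to p. Fixed point.
Alice's winning region = {j, k, l, m, o, r}.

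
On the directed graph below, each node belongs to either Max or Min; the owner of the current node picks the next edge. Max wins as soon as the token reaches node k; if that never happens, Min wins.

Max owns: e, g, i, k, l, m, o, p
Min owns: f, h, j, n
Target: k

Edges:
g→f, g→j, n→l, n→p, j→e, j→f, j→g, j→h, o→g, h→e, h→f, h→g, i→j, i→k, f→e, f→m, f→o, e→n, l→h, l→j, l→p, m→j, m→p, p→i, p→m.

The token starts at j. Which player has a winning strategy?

A0 = {k}
A1: add {i} — i (Max) has i→k.
A2: add {p} — p (Max) has p→i.
A3: add {l, m} — l (Max) has l→p; m (Max) has m→p.
A4: add {n} — n (Min): all of {l, p} already in.
A5: add {e} — e (Max) has e→n.
A6 = A5; e.g. f (Min) can still go to o. Fixed point.
j never enters the attractor, so Min can avoid the target forever.

Min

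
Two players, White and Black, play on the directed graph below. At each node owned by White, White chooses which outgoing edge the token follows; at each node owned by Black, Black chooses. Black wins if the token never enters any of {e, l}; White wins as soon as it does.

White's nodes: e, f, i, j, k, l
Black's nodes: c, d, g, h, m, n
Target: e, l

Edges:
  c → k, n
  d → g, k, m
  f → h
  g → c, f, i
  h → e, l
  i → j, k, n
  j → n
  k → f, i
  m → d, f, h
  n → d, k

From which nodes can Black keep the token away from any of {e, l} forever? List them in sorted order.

c, d, g, j, m, n

A0 = {e, l}
A1: add {h} — h (Black): all of {e, l} already in.
A2: add {f} — f (White) has f→h.
A3: add {k} — k (White) has k→f.
A4: add {i} — i (White) has i→k.
A5 = A4; e.g. c (Black) can still go to n. Fixed point.
White's attractor = {e, f, h, i, k, l}; Black avoids the target exactly from the complement.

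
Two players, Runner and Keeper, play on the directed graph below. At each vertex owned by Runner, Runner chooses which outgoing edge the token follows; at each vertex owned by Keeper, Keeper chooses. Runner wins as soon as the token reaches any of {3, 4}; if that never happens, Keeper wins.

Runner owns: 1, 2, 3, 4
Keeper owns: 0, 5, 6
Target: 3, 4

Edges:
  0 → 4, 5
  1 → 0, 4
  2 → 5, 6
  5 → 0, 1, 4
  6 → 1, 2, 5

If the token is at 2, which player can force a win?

Keeper

A0 = {3, 4}
A1: add {1} — 1 (Runner) has 1→4.
A2 = A1; e.g. 0 (Keeper) can still go to 5. Fixed point.
2 never enters the attractor, so Keeper can avoid the target forever.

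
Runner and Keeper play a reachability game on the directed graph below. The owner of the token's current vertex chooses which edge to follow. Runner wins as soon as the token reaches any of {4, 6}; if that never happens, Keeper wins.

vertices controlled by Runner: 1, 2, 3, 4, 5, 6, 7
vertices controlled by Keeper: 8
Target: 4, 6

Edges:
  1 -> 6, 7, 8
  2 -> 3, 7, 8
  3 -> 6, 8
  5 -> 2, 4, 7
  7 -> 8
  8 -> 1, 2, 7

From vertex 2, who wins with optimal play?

Runner

A0 = {4, 6}
A1: add {1, 3, 5} — 1 (Runner) has 1→6; 3 (Runner) has 3→6; 5 (Runner) has 5→4.
A2: add {2} — 2 (Runner) has 2→3.
A3 = A2; e.g. 7 (Runner) has no edge into A2. Fixed point.
2 ∈ A2, so Runner can force the target.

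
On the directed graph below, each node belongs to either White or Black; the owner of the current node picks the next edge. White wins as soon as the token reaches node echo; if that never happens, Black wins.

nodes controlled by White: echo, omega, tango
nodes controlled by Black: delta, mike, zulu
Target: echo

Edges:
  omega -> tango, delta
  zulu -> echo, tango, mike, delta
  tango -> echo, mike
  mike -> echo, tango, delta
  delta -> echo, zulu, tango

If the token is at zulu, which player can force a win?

A0 = {echo}
A1: add {tango} — tango (White) has tango→echo.
A2: add {omega} — omega (White) has omega→tango.
A3 = A2; e.g. zulu (Black) can still go to mike. Fixed point.
zulu never enters the attractor, so Black can avoid the target forever.

Black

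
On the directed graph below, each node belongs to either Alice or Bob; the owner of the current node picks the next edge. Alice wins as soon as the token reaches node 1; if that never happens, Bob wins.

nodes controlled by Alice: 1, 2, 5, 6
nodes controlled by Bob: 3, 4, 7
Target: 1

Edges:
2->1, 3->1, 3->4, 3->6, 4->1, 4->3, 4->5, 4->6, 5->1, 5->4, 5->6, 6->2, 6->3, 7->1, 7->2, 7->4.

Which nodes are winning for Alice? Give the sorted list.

A0 = {1}
A1: add {2, 5} — 2 (Alice) has 2→1; 5 (Alice) has 5→1.
A2: add {6} — 6 (Alice) has 6→2.
A3 = A2; e.g. 3 (Bob) can still go to 4. Fixed point.
Alice's winning region = {1, 2, 5, 6}.

1, 2, 5, 6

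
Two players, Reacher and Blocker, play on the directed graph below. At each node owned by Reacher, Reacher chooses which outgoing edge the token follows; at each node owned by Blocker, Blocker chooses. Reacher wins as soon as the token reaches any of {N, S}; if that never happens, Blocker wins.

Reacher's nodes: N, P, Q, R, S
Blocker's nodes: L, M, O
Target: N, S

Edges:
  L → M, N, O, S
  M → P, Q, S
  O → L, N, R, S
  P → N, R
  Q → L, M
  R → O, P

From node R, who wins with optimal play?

A0 = {N, S}
A1: add {P} — P (Reacher) has P→N.
A2: add {R} — R (Reacher) has R→P.
A3 = A2; e.g. L (Blocker) can still go to M. Fixed point.
R ∈ A2, so Reacher can force the target.

Reacher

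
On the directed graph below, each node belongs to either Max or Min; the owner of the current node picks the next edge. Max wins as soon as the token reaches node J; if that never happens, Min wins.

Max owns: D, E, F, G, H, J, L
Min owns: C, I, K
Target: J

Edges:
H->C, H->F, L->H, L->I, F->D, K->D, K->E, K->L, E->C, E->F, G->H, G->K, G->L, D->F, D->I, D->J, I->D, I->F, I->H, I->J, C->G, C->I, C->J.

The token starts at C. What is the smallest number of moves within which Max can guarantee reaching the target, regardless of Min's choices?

5

A0 = {J}
A1: add {D} — D (Max) has D→J.
A2: add {F} — F (Max) has F→D.
A3: add {E, H} — E (Max) has E→F; H (Max) has H→F.
A4: add {G, I, L} — G (Max) has G→H; I (Min): all of {D, F, H, J} already in; L (Max) has L→H.
A5: add {C, K} — C (Min): all of {G, I, J} already in; K (Min): all of {D, E, L} already in.
A5 = all vertices. Fixed point.
C enters the attractor at level 5, so Max can force the target in 5 moves from there.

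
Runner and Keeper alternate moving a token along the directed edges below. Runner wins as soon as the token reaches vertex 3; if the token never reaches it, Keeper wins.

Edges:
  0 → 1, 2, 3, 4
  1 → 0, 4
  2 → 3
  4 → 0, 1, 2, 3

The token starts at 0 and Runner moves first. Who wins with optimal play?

Track states (vertex, player-to-move).
A0 = {(3,Runner), (3,Keeper)}
A1: add {(0,Runner), (2,Runner), (2,Keeper), (4,Runner)}.
(0,Runner) ∈ A1 ⇒ Runner forces the target.

Runner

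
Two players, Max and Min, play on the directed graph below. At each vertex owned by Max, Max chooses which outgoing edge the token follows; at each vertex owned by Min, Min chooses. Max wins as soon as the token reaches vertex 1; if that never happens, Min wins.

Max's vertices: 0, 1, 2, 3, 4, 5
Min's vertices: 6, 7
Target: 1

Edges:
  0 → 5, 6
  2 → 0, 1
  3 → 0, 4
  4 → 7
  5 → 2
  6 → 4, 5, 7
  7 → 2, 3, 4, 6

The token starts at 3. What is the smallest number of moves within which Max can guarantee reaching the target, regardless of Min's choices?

4

A0 = {1}
A1: add {2} — 2 (Max) has 2→1.
A2: add {5} — 5 (Max) has 5→2.
A3: add {0} — 0 (Max) has 0→5.
A4: add {3} — 3 (Max) has 3→0.
A5 = A4; e.g. 4 (Max) has no edge into A4. Fixed point.
3 enters the attractor at level 4, so Max can force the target in 4 moves from there.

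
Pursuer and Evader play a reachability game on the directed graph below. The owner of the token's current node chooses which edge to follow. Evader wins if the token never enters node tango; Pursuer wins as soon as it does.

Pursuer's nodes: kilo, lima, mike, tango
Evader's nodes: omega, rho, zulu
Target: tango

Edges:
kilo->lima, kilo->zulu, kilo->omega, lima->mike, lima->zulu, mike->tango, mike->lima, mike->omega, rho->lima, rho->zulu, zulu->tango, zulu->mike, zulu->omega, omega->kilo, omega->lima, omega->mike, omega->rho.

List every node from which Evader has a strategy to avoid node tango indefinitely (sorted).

omega, rho, zulu

A0 = {tango}
A1: add {mike} — mike (Pursuer) has mike→tango.
A2: add {lima} — lima (Pursuer) has lima→mike.
A3: add {kilo} — kilo (Pursuer) has kilo→lima.
A4 = A3; e.g. rho (Evader) can still go to zulu. Fixed point.
Pursuer's attractor = {kilo, lima, mike, tango}; Evader avoids the target exactly from the complement.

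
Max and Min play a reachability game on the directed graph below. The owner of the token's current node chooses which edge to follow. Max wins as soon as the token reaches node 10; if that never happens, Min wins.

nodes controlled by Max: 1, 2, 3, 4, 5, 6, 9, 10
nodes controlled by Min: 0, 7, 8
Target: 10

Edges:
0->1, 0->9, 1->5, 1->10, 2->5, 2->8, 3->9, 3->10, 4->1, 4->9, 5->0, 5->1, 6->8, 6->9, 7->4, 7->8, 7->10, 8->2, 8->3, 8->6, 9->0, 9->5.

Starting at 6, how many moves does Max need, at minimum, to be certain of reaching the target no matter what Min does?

4

A0 = {10}
A1: add {1, 3} — 1 (Max) has 1→10; 3 (Max) has 3→10.
A2: add {4, 5} — 4 (Max) has 4→1; 5 (Max) has 5→1.
A3: add {2, 9} — 2 (Max) has 2→5; 9 (Max) has 9→5.
A4: add {0, 6} — 0 (Min): all of {1, 9} already in; 6 (Max) has 6→9.
6 enters the attractor at level 4, so Max can force the target in 4 moves from there.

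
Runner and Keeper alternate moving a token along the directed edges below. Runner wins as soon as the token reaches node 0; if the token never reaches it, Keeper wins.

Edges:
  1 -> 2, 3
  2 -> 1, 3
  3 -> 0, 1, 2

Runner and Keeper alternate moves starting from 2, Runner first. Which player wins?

Keeper

Track states (vertex, player-to-move).
A0 = {(0,Runner), (0,Keeper)}
A1: add {(3,Runner)}.
A2 = A1; e.g. (1,Runner) stays out. (2,Runner) never enters ⇒ Keeper avoids the target.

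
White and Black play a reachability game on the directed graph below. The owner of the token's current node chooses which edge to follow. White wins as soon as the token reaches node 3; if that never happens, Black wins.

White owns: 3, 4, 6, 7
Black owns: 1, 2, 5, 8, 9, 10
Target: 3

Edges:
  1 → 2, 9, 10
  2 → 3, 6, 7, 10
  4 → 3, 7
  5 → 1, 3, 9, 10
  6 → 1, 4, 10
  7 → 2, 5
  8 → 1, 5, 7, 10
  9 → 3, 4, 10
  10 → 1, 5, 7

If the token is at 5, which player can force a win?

A0 = {3}
A1: add {4} — 4 (White) has 4→3.
A2: add {6} — 6 (White) has 6→4.
A3 = A2; e.g. 1 (Black) can still go to 2. Fixed point.
5 never enters the attractor, so Black can avoid the target forever.

Black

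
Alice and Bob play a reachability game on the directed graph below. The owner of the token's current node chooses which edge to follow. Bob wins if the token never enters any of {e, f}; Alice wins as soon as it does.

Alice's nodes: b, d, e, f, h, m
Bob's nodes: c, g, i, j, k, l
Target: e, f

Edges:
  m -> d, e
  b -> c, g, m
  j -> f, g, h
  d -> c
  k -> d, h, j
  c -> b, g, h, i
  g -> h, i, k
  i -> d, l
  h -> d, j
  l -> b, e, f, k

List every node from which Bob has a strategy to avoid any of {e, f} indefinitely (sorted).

c, d, g, h, i, j, k, l

A0 = {e, f}
A1: add {m} — m (Alice) has m→e.
A2: add {b} — b (Alice) has b→m.
A3 = A2; e.g. c (Bob) can still go to g. Fixed point.
Alice's attractor = {b, e, f, m}; Bob avoids the target exactly from the complement.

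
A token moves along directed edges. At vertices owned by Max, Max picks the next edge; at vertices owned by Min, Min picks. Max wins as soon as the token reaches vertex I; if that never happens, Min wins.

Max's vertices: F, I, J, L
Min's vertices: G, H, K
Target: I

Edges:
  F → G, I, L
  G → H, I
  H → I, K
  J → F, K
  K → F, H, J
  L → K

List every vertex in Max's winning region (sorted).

F, I, J

A0 = {I}
A1: add {F} — F (Max) has F→I.
A2: add {J} — J (Max) has J→F.
A3 = A2; e.g. G (Min) can still go to H. Fixed point.
Max's winning region = {F, I, J}.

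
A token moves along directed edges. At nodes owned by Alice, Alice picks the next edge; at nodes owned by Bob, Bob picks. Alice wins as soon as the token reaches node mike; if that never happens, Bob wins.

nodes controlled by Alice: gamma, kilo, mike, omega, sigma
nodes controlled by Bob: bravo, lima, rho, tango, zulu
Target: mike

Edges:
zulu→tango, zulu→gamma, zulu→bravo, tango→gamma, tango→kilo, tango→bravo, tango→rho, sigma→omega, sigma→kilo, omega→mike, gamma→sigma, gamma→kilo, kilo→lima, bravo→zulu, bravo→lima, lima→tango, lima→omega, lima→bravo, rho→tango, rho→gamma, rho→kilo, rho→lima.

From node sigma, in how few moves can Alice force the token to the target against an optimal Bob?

2

A0 = {mike}
A1: add {omega} — omega (Alice) has omega→mike.
A2: add {sigma} — sigma (Alice) has sigma→omega.
sigma enters the attractor at level 2, so Alice can force the target in 2 moves from there.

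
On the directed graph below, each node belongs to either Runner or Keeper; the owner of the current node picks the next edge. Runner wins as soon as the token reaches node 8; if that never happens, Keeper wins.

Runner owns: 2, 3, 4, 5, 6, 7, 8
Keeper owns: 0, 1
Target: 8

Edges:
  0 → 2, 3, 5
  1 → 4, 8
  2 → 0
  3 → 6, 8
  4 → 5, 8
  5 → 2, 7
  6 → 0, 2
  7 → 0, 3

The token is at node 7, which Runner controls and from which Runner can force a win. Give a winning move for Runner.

A0 = {8}
A1: add {3, 4} — 3 (Runner) has 3→8; 4 (Runner) has 4→8.
A2: add {1, 7} — 1 (Keeper): all of {4, 8} already in; 7 (Runner) has 7→3.
A3: add {5} — 5 (Runner) has 5→7.
A4 = A3; e.g. 0 (Keeper) can still go to 2. Fixed point.
From 7, successor 3 is in the attractor (rank 1); the other successor 0 is not.

3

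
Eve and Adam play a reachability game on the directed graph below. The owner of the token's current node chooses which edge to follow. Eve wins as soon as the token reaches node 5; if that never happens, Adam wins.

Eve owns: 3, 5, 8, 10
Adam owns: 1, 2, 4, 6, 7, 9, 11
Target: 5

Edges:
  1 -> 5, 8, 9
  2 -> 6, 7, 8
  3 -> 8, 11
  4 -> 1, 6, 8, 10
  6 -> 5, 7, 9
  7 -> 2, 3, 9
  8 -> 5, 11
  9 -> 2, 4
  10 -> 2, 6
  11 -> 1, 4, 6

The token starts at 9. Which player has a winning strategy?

Adam

A0 = {5}
A1: add {8} — 8 (Eve) has 8→5.
A2: add {3} — 3 (Eve) has 3→8.
A3 = A2; e.g. 1 (Adam) can still go to 9. Fixed point.
9 never enters the attractor, so Adam can avoid the target forever.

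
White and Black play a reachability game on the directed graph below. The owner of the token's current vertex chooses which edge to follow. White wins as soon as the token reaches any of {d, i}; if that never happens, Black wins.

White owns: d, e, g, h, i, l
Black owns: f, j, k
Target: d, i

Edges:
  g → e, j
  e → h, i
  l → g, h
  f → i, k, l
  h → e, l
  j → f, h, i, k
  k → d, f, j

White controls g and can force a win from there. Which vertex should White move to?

A0 = {d, i}
A1: add {e} — e (White) has e→i.
A2: add {g, h} — g (White) has g→e; h (White) has h→e.
A3: add {l} — l (White) has l→g.
A4 = A3; e.g. f (Black) can still go to k. Fixed point.
From g, successor e is in the attractor (rank 1); the other successor j is not.

e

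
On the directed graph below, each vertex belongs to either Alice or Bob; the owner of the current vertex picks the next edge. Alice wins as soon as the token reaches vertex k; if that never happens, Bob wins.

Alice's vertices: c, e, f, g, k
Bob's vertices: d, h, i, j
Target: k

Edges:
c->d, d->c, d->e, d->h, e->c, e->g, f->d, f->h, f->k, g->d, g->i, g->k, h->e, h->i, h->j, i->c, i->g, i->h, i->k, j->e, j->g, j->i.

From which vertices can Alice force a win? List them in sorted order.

e, f, g, k

A0 = {k}
A1: add {f, g} — f (Alice) has f→k; g (Alice) has g→k.
A2: add {e} — e (Alice) has e→g.
A3 = A2; e.g. c (Alice) has no edge into A2. Fixed point.
Alice's winning region = {e, f, g, k}.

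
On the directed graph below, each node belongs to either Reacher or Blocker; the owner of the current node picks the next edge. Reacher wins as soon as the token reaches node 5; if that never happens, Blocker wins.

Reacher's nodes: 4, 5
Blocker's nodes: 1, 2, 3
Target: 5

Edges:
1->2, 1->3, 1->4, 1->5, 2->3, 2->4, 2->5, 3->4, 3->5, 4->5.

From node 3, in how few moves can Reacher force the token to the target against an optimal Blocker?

2

A0 = {5}
A1: add {4} — 4 (Reacher) has 4→5.
A2: add {3} — 3 (Blocker): all of {4, 5} already in.
3 enters the attractor at level 2, so Reacher can force the target in 2 moves from there.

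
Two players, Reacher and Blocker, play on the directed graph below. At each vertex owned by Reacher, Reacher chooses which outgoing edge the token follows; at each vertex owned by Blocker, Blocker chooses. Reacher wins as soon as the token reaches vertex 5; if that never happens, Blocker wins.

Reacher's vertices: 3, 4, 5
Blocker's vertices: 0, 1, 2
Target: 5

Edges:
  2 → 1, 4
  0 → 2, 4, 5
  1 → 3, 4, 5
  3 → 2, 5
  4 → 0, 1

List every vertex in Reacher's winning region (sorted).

A0 = {5}
A1: add {3} — 3 (Reacher) has 3→5.
A2 = A1; e.g. 0 (Blocker) can still go to 2. Fixed point.
Reacher's winning region = {3, 5}.

3, 5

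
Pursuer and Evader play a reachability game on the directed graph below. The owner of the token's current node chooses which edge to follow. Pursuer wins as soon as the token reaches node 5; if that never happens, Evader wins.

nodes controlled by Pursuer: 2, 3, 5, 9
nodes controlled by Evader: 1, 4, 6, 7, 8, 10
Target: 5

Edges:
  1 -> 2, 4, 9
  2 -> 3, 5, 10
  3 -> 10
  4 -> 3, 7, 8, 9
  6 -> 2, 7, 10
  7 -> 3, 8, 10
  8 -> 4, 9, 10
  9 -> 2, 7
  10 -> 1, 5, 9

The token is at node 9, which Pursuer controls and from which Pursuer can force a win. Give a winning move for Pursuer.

A0 = {5}
A1: add {2} — 2 (Pursuer) has 2→5.
A2: add {9} — 9 (Pursuer) has 9→2.
A3 = A2; e.g. 1 (Evader) can still go to 4. Fixed point.
From 9, successor 2 is in the attractor (rank 1); the other successor 7 is not.

2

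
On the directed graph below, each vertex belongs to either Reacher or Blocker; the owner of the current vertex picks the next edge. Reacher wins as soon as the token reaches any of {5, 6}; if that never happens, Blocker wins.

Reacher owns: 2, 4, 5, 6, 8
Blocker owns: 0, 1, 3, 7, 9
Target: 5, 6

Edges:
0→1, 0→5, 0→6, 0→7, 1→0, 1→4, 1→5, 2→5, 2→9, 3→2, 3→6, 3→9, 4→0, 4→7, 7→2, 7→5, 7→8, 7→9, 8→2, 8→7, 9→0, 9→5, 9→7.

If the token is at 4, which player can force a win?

Blocker

A0 = {5, 6}
A1: add {2} — 2 (Reacher) has 2→5.
A2: add {8} — 8 (Reacher) has 8→2.
A3 = A2; e.g. 0 (Blocker) can still go to 1. Fixed point.
4 never enters the attractor, so Blocker can avoid the target forever.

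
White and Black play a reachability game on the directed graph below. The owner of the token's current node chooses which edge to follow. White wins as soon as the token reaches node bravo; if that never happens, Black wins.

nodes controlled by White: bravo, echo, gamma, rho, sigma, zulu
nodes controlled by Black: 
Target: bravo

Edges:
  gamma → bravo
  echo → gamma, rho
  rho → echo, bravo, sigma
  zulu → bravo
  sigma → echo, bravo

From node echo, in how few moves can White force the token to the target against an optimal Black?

2

A0 = {bravo}
A1: add {gamma, rho, sigma, zulu} — gamma (White) has gamma→bravo; rho (White) has rho→bravo; zulu (White) has zulu→bravo; sigma (White) has sigma→bravo.
A2: add {echo} — echo (White) has echo→gamma.
A2 = all vertices. Fixed point.
echo enters the attractor at level 2, so White can force the target in 2 moves from there.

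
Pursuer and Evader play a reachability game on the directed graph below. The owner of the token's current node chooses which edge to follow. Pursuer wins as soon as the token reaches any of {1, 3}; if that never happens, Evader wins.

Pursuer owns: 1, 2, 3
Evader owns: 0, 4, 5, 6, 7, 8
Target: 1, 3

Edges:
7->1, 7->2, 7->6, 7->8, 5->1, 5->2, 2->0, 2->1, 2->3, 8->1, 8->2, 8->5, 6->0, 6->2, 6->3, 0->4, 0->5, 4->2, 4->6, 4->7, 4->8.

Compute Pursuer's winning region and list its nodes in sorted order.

1, 2, 3, 5, 8

A0 = {1, 3}
A1: add {2} — 2 (Pursuer) has 2→1.
A2: add {5} — 5 (Evader): all of {1, 2} already in.
A3: add {8} — 8 (Evader): all of {1, 2, 5} already in.
A4 = A3; e.g. 0 (Evader) can still go to 4. Fixed point.
Pursuer's winning region = {1, 2, 3, 5, 8}.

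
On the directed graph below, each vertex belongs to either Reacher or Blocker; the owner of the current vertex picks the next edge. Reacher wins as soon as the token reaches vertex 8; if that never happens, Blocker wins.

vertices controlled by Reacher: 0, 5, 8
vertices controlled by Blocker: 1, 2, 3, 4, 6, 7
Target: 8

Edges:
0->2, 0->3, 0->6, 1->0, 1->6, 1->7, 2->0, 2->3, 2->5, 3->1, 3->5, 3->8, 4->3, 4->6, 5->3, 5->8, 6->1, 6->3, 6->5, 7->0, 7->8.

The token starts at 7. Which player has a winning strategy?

A0 = {8}
A1: add {5} — 5 (Reacher) has 5→8.
A2 = A1; e.g. 0 (Reacher) has no edge into A1. Fixed point.
7 never enters the attractor, so Blocker can avoid the target forever.

Blocker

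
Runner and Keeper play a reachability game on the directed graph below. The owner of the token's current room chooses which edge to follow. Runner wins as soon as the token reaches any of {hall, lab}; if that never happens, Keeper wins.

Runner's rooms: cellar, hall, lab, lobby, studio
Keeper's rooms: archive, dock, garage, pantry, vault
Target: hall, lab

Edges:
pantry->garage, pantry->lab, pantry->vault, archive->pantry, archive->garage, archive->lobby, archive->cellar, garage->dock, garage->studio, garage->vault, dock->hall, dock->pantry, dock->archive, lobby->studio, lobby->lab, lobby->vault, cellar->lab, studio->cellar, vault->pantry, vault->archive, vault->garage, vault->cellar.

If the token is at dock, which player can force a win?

A0 = {hall, lab}
A1: add {cellar, lobby} — lobby (Runner) has lobby→lab; cellar (Runner) has cellar→lab.
A2: add {studio} — studio (Runner) has studio→cellar.
A3 = A2; e.g. pantry (Keeper) can still go to garage. Fixed point.
dock never enters the attractor, so Keeper can avoid the target forever.

Keeper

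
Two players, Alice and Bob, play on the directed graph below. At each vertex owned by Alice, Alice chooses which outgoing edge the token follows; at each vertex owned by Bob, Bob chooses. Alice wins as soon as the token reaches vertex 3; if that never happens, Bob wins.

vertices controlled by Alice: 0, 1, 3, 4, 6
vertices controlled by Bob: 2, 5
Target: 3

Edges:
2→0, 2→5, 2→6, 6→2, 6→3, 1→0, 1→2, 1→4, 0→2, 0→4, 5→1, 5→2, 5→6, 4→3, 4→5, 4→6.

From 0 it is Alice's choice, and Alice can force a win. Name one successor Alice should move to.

A0 = {3}
A1: add {4, 6} — 4 (Alice) has 4→3; 6 (Alice) has 6→3.
A2: add {0, 1} — 0 (Alice) has 0→4; 1 (Alice) has 1→4.
A3 = A2; e.g. 2 (Bob) can still go to 5. Fixed point.
From 0, successor 4 is in the attractor (rank 1); the other successor 2 is not.

4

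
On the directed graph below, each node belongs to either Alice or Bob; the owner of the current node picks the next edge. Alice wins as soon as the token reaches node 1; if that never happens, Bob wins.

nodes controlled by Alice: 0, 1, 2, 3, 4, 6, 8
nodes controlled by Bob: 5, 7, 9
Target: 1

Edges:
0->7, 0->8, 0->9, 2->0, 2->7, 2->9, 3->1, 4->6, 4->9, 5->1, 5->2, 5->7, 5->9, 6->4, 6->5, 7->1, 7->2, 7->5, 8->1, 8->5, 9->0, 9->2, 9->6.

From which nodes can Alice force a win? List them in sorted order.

A0 = {1}
A1: add {3, 8} — 3 (Alice) has 3→1; 8 (Alice) has 8→1.
A2: add {0} — 0 (Alice) has 0→8.
A3: add {2} — 2 (Alice) has 2→0.
A4 = A3; e.g. 4 (Alice) has no edge into A3. Fixed point.
Alice's winning region = {0, 1, 2, 3, 8}.

0, 1, 2, 3, 8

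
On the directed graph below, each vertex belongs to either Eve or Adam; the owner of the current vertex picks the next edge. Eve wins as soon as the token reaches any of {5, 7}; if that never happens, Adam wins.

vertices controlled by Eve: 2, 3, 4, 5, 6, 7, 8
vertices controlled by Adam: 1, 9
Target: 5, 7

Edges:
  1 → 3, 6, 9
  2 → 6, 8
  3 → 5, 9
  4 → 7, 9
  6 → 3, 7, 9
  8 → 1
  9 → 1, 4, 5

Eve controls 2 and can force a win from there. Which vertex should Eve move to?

6

A0 = {5, 7}
A1: add {3, 4, 6} — 3 (Eve) has 3→5; 4 (Eve) has 4→7; 6 (Eve) has 6→7.
A2: add {2} — 2 (Eve) has 2→6.
A3 = A2; e.g. 1 (Adam) can still go to 9. Fixed point.
From 2, successor 6 is in the attractor (rank 1); the other successor 8 is not.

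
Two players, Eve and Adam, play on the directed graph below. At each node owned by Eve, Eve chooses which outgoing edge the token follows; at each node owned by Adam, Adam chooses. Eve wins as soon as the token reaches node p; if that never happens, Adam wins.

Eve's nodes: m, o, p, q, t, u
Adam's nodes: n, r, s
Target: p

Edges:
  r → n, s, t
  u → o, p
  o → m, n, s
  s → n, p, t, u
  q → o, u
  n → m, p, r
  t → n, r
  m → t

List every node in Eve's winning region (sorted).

A0 = {p}
A1: add {u} — u (Eve) has u→p.
A2: add {q} — q (Eve) has q→u.
A3 = A2; e.g. m (Eve) has no edge into A2. Fixed point.
Eve's winning region = {p, q, u}.

p, q, u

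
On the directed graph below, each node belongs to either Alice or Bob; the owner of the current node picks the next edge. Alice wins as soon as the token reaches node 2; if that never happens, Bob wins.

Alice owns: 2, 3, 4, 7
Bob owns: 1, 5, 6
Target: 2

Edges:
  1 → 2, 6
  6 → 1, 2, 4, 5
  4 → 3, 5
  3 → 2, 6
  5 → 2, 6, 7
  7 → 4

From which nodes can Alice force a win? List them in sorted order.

A0 = {2}
A1: add {3} — 3 (Alice) has 3→2.
A2: add {4} — 4 (Alice) has 4→3.
A3: add {7} — 7 (Alice) has 7→4.
A4 = A3; e.g. 1 (Bob) can still go to 6. Fixed point.
Alice's winning region = {2, 3, 4, 7}.

2, 3, 4, 7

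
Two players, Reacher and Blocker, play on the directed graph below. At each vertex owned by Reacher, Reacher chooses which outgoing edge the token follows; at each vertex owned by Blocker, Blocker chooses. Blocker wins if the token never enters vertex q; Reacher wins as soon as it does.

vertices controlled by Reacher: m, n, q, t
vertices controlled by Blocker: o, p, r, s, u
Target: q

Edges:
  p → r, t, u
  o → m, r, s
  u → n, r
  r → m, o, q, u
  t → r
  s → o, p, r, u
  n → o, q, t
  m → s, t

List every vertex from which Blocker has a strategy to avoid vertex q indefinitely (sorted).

A0 = {q}
A1: add {n} — n (Reacher) has n→q.
A2 = A1; e.g. m (Reacher) has no edge into A1. Fixed point.
Reacher's attractor = {n, q}; Blocker avoids the target exactly from the complement.

m, o, p, r, s, t, u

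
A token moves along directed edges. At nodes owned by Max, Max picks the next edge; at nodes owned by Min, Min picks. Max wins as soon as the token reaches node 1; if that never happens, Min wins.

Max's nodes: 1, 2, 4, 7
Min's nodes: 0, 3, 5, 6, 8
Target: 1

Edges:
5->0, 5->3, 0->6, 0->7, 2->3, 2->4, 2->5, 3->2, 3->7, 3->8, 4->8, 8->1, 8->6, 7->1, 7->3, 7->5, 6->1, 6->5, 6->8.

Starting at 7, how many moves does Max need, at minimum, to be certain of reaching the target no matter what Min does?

A0 = {1}
A1: add {7} — 7 (Max) has 7→1.
A2 = A1; e.g. 0 (Min) can still go to 6. Fixed point.
7 enters the attractor at level 1, so Max can force the target in 1 move from there.

1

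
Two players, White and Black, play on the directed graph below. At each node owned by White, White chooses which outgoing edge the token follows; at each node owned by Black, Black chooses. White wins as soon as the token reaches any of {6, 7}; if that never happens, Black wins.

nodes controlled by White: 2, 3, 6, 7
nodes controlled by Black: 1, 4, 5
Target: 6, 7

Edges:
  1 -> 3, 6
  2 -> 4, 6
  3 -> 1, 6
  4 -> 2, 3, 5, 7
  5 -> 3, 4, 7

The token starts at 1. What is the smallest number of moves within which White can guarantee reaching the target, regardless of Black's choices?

A0 = {6, 7}
A1: add {2, 3} — 2 (White) has 2→6; 3 (White) has 3→6.
A2: add {1} — 1 (Black): all of {3, 6} already in.
A3 = A2; e.g. 4 (Black) can still go to 5. Fixed point.
1 enters the attractor at level 2, so White can force the target in 2 moves from there.

2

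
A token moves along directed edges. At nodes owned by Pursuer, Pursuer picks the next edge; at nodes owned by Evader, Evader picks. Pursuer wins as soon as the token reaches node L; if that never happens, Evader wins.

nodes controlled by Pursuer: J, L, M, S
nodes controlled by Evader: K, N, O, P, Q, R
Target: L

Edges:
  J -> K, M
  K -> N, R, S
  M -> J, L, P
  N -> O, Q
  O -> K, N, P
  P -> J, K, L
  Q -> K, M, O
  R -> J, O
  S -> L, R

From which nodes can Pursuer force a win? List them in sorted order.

J, L, M, S

A0 = {L}
A1: add {M, S} — M (Pursuer) has M→L; S (Pursuer) has S→L.
A2: add {J} — J (Pursuer) has J→M.
A3 = A2; e.g. K (Evader) can still go to N. Fixed point.
Pursuer's winning region = {J, L, M, S}.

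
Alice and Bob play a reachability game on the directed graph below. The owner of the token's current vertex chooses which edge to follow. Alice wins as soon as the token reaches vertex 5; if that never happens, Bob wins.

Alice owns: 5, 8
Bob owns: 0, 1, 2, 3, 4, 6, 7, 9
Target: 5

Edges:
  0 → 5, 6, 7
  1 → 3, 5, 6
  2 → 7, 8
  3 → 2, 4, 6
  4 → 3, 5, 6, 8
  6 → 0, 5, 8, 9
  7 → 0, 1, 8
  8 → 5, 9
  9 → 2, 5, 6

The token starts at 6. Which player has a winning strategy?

A0 = {5}
A1: add {8} — 8 (Alice) has 8→5.
A2 = A1; e.g. 0 (Bob) can still go to 6. Fixed point.
6 never enters the attractor, so Bob can avoid the target forever.

Bob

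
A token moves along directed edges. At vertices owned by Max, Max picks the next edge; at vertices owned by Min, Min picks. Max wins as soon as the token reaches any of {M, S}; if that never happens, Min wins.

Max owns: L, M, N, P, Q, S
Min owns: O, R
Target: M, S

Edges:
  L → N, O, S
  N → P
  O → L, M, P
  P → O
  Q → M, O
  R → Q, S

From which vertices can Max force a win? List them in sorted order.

A0 = {M, S}
A1: add {L, Q} — L (Max) has L→S; Q (Max) has Q→M.
A2: add {R} — R (Min): all of {Q, S} already in.
A3 = A2; e.g. N (Max) has no edge into A2. Fixed point.
Max's winning region = {L, M, Q, R, S}.

L, M, Q, R, S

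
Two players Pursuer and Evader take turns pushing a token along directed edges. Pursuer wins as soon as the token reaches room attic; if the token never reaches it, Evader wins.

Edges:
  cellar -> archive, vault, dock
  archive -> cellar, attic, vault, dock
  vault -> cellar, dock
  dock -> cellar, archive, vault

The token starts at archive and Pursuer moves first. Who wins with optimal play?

Track states (vertex, player-to-move).
A0 = {(attic,Pursuer), (attic,Evader)}
A1: add {(archive,Pursuer)}.
(archive,Pursuer) ∈ A1 ⇒ Pursuer forces the target.

Pursuer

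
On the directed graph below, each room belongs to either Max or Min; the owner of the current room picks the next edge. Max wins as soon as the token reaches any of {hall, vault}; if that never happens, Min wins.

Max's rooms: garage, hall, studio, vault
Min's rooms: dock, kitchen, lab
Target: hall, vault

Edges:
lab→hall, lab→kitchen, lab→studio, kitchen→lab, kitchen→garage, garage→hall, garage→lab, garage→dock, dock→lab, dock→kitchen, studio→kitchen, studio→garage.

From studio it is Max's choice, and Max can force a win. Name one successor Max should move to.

garage

A0 = {hall, vault}
A1: add {garage} — garage (Max) has garage→hall.
A2: add {studio} — studio (Max) has studio→garage.
A3 = A2; e.g. lab (Min) can still go to kitchen. Fixed point.
From studio, successor garage is in the attractor (rank 1); the other successor kitchen is not.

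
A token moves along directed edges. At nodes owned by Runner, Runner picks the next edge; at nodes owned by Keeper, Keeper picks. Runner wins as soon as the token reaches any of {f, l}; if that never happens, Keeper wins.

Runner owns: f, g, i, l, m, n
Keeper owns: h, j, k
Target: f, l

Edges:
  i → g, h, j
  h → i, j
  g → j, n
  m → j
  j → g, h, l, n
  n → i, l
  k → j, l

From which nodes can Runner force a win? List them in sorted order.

f, g, i, l, n

A0 = {f, l}
A1: add {n} — n (Runner) has n→l.
A2: add {g} — g (Runner) has g→n.
A3: add {i} — i (Runner) has i→g.
A4 = A3; e.g. h (Keeper) can still go to j. Fixed point.
Runner's winning region = {f, g, i, l, n}.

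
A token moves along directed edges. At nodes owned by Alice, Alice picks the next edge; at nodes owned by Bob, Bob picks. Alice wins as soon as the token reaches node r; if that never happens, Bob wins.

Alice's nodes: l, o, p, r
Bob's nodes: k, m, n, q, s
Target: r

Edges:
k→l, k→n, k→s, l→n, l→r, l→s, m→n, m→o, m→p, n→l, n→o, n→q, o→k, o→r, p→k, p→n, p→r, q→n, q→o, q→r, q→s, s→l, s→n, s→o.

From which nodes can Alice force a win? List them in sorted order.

A0 = {r}
A1: add {l, o, p} — l (Alice) has l→r; o (Alice) has o→r; p (Alice) has p→r.
A2 = A1; e.g. k (Bob) can still go to n. Fixed point.
Alice's winning region = {l, o, p, r}.

l, o, p, r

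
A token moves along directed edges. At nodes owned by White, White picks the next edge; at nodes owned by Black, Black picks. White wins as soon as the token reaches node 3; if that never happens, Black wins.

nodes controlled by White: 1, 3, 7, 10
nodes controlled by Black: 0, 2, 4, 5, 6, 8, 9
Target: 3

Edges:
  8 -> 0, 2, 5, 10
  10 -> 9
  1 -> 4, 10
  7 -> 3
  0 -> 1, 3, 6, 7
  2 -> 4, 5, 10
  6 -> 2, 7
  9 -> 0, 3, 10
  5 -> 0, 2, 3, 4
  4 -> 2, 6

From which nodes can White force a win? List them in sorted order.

A0 = {3}
A1: add {7} — 7 (White) has 7→3.
A2 = A1; e.g. 0 (Black) can still go to 1. Fixed point.
White's winning region = {3, 7}.

3, 7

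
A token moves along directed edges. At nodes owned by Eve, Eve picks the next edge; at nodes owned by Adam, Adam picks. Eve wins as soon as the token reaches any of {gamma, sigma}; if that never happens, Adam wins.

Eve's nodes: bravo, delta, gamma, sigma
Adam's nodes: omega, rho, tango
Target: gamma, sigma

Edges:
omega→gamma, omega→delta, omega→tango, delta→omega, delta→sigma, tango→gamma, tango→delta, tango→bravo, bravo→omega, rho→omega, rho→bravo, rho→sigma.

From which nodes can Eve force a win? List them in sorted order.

delta, gamma, sigma

A0 = {gamma, sigma}
A1: add {delta} — delta (Eve) has delta→sigma.
A2 = A1; e.g. omega (Adam) can still go to tango. Fixed point.
Eve's winning region = {delta, gamma, sigma}.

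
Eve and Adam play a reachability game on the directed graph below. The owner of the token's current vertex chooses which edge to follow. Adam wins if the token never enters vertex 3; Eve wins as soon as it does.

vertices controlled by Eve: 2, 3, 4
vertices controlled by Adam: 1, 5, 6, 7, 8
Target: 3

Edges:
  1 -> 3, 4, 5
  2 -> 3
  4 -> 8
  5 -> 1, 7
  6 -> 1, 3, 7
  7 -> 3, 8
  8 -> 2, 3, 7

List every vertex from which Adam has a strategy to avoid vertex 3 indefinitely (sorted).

1, 4, 5, 6, 7, 8

A0 = {3}
A1: add {2} — 2 (Eve) has 2→3.
A2 = A1; e.g. 1 (Adam) can still go to 4. Fixed point.
Eve's attractor = {2, 3}; Adam avoids the target exactly from the complement.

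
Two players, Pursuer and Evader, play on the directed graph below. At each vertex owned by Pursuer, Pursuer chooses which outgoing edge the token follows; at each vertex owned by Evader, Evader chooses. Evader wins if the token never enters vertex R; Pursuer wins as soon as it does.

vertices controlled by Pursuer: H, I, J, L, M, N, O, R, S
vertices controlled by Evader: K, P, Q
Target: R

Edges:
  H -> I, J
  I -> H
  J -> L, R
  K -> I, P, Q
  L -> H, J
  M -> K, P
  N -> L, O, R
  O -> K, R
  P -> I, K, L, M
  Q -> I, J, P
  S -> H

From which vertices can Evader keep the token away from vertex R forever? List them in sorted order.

A0 = {R}
A1: add {J, N, O} — J (Pursuer) has J→R; N (Pursuer) has N→R; O (Pursuer) has O→R.
A2: add {H, L} — H (Pursuer) has H→J; L (Pursuer) has L→J.
A3: add {I, S} — I (Pursuer) has I→H; S (Pursuer) has S→H.
A4 = A3; e.g. K (Evader) can still go to P. Fixed point.
Pursuer's attractor = {H, I, J, L, N, O, R, S}; Evader avoids the target exactly from the complement.

K, M, P, Q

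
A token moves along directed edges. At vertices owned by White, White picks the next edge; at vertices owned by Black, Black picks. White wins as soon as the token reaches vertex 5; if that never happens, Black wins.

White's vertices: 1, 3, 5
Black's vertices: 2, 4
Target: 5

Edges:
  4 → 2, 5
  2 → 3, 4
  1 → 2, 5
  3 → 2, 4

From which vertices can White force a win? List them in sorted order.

1, 5

A0 = {5}
A1: add {1} — 1 (White) has 1→5.
A2 = A1; e.g. 2 (Black) can still go to 3. Fixed point.
White's winning region = {1, 5}.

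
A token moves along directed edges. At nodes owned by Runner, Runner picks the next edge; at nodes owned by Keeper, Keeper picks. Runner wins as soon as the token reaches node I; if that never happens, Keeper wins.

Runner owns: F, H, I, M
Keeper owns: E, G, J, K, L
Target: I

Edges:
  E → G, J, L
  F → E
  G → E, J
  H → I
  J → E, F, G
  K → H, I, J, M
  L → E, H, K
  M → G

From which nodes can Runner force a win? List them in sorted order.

H, I

A0 = {I}
A1: add {H} — H (Runner) has H→I.
A2 = A1; e.g. E (Keeper) can still go to G. Fixed point.
Runner's winning region = {H, I}.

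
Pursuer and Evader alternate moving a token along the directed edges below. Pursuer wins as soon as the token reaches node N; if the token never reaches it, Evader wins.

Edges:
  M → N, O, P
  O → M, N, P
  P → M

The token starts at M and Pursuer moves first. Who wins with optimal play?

Track states (vertex, player-to-move).
A0 = {(N,Pursuer), (N,Evader)}
A1: add {(M,Pursuer), (O,Pursuer)}.
(M,Pursuer) ∈ A1 ⇒ Pursuer forces the target.

Pursuer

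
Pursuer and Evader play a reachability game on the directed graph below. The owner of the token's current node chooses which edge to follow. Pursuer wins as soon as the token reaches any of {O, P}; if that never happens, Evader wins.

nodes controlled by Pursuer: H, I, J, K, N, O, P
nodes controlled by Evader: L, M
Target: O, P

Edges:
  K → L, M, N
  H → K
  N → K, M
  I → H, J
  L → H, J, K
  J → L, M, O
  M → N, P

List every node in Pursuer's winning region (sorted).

I, J, O, P

A0 = {O, P}
A1: add {J} — J (Pursuer) has J→O.
A2: add {I} — I (Pursuer) has I→J.
A3 = A2; e.g. H (Pursuer) has no edge into A2. Fixed point.
Pursuer's winning region = {I, J, O, P}.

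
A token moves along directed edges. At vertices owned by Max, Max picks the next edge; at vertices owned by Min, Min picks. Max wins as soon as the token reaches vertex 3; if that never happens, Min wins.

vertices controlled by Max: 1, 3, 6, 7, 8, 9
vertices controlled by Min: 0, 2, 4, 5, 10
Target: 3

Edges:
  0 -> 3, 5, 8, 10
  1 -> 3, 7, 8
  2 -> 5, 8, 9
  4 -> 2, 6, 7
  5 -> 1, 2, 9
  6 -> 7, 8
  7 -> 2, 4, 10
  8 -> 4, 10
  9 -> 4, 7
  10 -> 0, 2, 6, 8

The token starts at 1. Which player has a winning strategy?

Max

A0 = {3}
A1: add {1} — 1 (Max) has 1→3.
A2 = A1; e.g. 0 (Min) can still go to 5. Fixed point.
1 ∈ A1, so Max can force the target.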